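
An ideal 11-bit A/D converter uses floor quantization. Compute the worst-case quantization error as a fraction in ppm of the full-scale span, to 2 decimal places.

Truncating → worst-case error = 1 LSB = V_FS/2^11, so 1e+06/2048 = 488.281 ppm of full scale.

488.28 ppm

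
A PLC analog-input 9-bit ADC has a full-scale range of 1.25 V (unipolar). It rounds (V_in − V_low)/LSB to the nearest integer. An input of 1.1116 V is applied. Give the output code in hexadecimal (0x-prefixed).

code 0x1C7 (decimal 455)

Full-scale span = 1.25 V; LSB = 1.25/2^9 = 2.441 mV.
(1.1116 − 0) / 0.00244141 = 455.311 LSBs.
So the output code is 455.
In hexadecimal (0x-prefixed): 0x1C7.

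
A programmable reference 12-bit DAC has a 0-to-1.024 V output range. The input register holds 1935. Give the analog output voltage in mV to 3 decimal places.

483.750 mV

LSB = 1.024 V / 2^12 = 250.00 µV.
V_out = 0 + 1935 × 0.00025 V = 0.48375 V.
= 483.750 mV.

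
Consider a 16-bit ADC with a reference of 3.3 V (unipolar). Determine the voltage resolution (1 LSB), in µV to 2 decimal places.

Full-scale span = 3.3 V.
LSB = 3.3 / 2^16 = 3.3 / 65536 = 5.0354e-05 V = 50.35 µV.

50.35 µV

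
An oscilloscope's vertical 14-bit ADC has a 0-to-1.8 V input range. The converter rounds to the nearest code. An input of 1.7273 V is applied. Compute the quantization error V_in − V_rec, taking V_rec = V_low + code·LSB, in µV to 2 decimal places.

One LSB is 1.8 V / 16384 = 109.86 µV.
Scaled input = 15722.2684 LSBs, so code = 15722.
Reconstructed: 1.7272705 V.
Difference: 2.94922e-05 V → 29.49 µV.

29.49 µV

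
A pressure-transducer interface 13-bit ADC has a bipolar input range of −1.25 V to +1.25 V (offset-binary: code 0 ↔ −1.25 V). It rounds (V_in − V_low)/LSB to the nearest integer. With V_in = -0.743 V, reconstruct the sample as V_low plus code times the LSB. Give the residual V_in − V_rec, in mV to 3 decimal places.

LSB = 2.5/2^13 = 305.18 µV.
(V_in − V_low)/LSB = (-0.743 − (−1.25))/0.000305176 = 1661.3376 → code 1661 (round).
Reconstructed: -0.74310303 V.
Difference: 0.000103027 V → 0.103 mV.

0.103 mV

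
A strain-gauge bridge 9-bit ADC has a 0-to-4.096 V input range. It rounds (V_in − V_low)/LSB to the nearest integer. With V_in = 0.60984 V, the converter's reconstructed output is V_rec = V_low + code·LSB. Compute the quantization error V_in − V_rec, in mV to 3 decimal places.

1.840 mV

Step size: 4.096 V ÷ 2^9 = 8.000 mV.
Scaled input = 76.2300 LSBs, so code = 76.
V_rec = 0 + 76·0.008 = 0.608 V.
Difference: 0.00184 V → 1.840 mV.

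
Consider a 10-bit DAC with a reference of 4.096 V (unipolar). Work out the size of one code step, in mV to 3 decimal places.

Full-scale span = 4.096 V.
LSB = 4.096 / 2^10 = 4.096 / 1024 = 0.004 V = 4.000 mV.

4.000 mV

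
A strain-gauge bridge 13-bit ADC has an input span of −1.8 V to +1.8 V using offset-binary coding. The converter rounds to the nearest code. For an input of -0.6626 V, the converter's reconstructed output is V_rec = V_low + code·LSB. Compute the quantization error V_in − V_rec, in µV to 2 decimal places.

95.31 µV

One LSB is 3.6 V / 8192 = 439.45 µV.
(V_in − V_low)/LSB = (-0.6626 − (−1.8))/0.000439453 = 2588.2169 → code 2588 (round).
Code 2588 maps back to (−1.8) + 2588×0.000439453 V = -0.66269531 V.
Error = -0.6626 − (−0.66269531) = 9.53125e-05 V = 95.31 µV.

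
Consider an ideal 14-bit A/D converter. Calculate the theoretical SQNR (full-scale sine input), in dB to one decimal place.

SNR ≈ 6.02·N + 1.76 dB = 6.02·14 + 1.76 = 86.04 dB.

86.0 dB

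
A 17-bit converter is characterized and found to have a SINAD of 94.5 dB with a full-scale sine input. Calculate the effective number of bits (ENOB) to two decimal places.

15.41 bits

ENOB = (SINAD − 1.76) / 6.02 = (94.5 − 1.76)/6.02 = 15.405.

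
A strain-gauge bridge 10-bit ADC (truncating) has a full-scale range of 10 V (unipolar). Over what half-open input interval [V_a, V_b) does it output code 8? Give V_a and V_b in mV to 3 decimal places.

[78.125 mV, 87.891 mV)

LSB = 10/2^10 = 9.766 mV.
V_a = V_low + 8·LSB = 0.078125 V; V_b = V_low + 9·LSB = 0.0878906 V.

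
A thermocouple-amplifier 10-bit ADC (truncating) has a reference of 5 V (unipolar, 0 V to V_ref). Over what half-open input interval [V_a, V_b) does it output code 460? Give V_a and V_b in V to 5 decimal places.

LSB = 5/2^10 = 4.883 mV.
V_a = V_low + 460·LSB = 2.24609 V; V_b = V_low + 461·LSB = 2.25098 V.

[2.24609 V, 2.25098 V)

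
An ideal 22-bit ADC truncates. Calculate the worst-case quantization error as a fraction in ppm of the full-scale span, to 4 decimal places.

0.2384 ppm

Truncating → worst-case error = 1 LSB = V_FS/2^22, so 1e+06/4194304 = 0.238419 ppm of full scale.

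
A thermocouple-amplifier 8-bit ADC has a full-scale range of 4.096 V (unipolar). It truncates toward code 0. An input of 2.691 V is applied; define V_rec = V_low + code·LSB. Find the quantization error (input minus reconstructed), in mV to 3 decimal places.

Step size: 4.096 V ÷ 2^8 = 16.000 mV.
(V_in − V_low)/LSB = (2.691 − 0)/0.016 = 168.1875 → code 168 (floor).
V_rec = 0 + 168·0.016 = 2.688 V.
Error = 2.691 − 2.688 = 0.003 V = 3.000 mV.

3.000 mV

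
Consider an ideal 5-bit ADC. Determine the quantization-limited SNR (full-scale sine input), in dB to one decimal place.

SNR ≈ 6.02·N + 1.76 dB = 6.02·5 + 1.76 = 31.86 dB.

31.9 dB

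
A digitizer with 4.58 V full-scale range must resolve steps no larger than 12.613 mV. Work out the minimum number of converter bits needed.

Number of steps required ≥ 4.58 V / 12.613 mV = 363.12.
Need 2^N ≥ 363.12; 2^8 = 256, 2^9 = 512.
Minimum N = 9.

9 bits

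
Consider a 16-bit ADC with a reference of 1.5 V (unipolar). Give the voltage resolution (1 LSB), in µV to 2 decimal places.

22.89 µV

Full-scale span = 1.5 V.
LSB = 1.5 / 2^16 = 1.5 / 65536 = 2.28882e-05 V = 22.89 µV.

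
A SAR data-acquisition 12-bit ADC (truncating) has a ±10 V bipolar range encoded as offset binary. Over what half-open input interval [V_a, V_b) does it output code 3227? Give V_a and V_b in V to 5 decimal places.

[5.75684 V, 5.76172 V)

LSB = 20/2^12 = 4.883 mV.
V_a = V_low + 3227·LSB = 5.75684 V; V_b = V_low + 3228·LSB = 5.76172 V.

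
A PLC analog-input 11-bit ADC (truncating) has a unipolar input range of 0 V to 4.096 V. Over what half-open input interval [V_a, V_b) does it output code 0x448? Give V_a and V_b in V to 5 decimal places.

[2.19200 V, 2.19400 V)

LSB = 4.096/2^11 = 2.000 mV.
Code 0x448 = 1096 decimal.
V_a = V_low + 1096·LSB = 2.192 V; V_b = V_low + 1097·LSB = 2.194 V.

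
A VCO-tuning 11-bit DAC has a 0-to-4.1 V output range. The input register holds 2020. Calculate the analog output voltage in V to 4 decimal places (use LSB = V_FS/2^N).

LSB = 4.1 V / 2^11 = 2.002 mV.
V_out = 0 + 2020 × 0.00200195 V = 4.04395 V.

4.0439 V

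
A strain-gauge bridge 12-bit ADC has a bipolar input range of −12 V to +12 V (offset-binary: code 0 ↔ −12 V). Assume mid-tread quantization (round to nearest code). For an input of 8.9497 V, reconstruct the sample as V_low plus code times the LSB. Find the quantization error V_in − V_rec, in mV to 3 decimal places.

2.434 mV

Step size: 24 V ÷ 2^12 = 5.859 mV.
Scaled input = 3575.4155 LSBs, so code = 3575.
Code 3575 maps back to (−12) + 3575×0.00585938 V = 8.9472656 V.
Difference: 0.00243437 V → 2.434 mV.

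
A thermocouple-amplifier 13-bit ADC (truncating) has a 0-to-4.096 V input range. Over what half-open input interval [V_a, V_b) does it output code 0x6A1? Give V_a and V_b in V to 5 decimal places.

LSB = 4.096/2^13 = 0.500 mV.
Code 0x6A1 = 1697 decimal.
V_a = V_low + 1697·LSB = 0.8485 V; V_b = V_low + 1698·LSB = 0.849 V.

[0.84850 V, 0.84900 V)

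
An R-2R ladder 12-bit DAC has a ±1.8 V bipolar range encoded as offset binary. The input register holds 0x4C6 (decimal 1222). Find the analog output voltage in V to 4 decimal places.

LSB = 3.6 V / 2^12 = 0.879 mV.
Code 0x4C6 = 1222 decimal.
V_out = (−1.8) + 1222 × 0.000878906 V = -0.725977 V.

-0.7260 V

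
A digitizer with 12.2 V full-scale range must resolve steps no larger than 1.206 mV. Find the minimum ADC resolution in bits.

Number of steps required ≥ 12.2 V / 1.206 mV = 10116.09.
Need 2^N ≥ 10116.09; 2^13 = 8192, 2^14 = 16384.
Minimum N = 14.

14 bits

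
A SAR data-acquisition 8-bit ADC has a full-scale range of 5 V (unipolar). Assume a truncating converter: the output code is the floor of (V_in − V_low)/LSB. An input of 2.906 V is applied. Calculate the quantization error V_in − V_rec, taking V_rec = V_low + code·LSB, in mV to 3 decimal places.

15.375 mV

Step size: 5 V ÷ 2^8 = 19.531 mV.
Scaled input = 148.7872 LSBs, so code = 148.
Code 148 maps back to 0 + 148×0.0195312 V = 2.890625 V.
V_in − V_rec = 0.015375 V = 15.375 mV.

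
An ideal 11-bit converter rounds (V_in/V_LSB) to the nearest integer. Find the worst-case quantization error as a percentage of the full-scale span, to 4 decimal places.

Rounding → worst-case error = ½ LSB = V_FS/2^12, so 100/4096 = 0.0244141 % of full scale.

0.0244 %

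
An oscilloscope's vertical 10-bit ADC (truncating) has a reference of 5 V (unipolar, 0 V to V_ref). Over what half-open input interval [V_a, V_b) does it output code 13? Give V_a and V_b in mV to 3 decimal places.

LSB = 5/2^10 = 4.883 mV.
V_a = V_low + 13·LSB = 0.0634766 V; V_b = V_low + 14·LSB = 0.0683594 V.

[63.477 mV, 68.359 mV)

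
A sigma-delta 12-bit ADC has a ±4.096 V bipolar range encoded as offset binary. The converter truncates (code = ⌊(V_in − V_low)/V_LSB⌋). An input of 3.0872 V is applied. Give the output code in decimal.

code 3591

With 4096 levels over 8.192 V, one step is 2.000 mV.
Input sits at 3591.600 steps above V_low.
⌊·⌋(3591.600) = 3591.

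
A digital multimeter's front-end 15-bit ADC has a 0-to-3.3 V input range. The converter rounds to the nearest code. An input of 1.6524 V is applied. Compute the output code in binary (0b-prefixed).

code 0b100000000011000 (decimal 16408)

With 32768 levels over 3.3 V, one step is 100.71 µV.
(1.6524 − 0) / 0.000100708 = 16407.831 LSBs.
round(16407.831) = 16408.
In binary (0b-prefixed): 0b100000000011000.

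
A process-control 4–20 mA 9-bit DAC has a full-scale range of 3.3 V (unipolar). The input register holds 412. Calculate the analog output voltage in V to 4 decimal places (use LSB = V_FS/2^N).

LSB = 3.3 V / 2^9 = 6.445 mV.
V_out = 0 + 412 × 0.00644531 V = 2.65547 V.

2.6555 V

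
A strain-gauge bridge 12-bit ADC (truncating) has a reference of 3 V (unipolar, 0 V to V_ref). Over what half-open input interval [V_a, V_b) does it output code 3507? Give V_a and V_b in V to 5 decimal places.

LSB = 3/2^12 = 0.732 mV.
V_a = V_low + 3507·LSB = 2.5686 V; V_b = V_low + 3508·LSB = 2.56934 V.

[2.56860 V, 2.56934 V)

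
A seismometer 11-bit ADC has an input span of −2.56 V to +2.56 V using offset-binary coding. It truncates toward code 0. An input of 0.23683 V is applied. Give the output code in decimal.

With 2048 levels over 5.12 V, one step is 2.500 mV.
Input sits at 1118.732 steps above V_low.
⌊·⌋(1118.732) = 1118.

code 1118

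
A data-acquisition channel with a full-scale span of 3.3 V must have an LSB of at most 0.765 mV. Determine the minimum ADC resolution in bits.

Number of steps required ≥ 3.3 V / 0.765 mV = 4313.73.
Need 2^N ≥ 4313.73; 2^12 = 4096, 2^13 = 8192.
Minimum N = 13.

13 bits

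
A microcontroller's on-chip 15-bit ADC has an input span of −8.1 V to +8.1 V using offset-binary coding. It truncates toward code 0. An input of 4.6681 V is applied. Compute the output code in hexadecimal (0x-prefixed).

With 32768 levels over 16.2 V, one step is 494.38 µV.
(V_in − V_low)/LSB = (4.6681 − (−8.1)) / 0.000494385 = 25826.241.
Floor → code 25826.
In hexadecimal (0x-prefixed): 0x64E2.

code 0x64E2 (decimal 25826)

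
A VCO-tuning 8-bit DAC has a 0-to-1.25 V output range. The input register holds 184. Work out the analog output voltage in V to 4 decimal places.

LSB = 1.25 V / 2^8 = 4.883 mV.
V_out = 0 + 184 × 0.00488281 V = 0.898438 V.

0.8984 V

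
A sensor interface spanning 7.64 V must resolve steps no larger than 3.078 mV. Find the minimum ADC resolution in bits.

Number of steps required ≥ 7.64 V / 3.078 mV = 2482.13.
Need 2^N ≥ 2482.13; 2^11 = 2048, 2^12 = 4096.
Minimum N = 12.

12 bits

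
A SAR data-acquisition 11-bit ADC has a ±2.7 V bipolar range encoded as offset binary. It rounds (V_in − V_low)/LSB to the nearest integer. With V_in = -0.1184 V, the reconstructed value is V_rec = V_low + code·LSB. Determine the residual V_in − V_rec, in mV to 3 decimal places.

One LSB is 5.4 V / 2048 = 2.637 mV.
Scaled input = 979.0957 LSBs, so code = 979.
Code 979 maps back to (−2.7) + 979×0.00263672 V = -0.11865234 V.
Difference: 0.000252344 V → 0.252 mV.

0.252 mV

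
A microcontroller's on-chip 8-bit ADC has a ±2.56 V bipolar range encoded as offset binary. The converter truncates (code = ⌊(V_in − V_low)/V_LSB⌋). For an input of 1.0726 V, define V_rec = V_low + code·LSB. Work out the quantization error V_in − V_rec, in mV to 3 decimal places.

12.600 mV

One LSB is 5.12 V / 256 = 20.000 mV.
(1.0726 − (−2.56))/0.02 = 181.6300; ⌊·⌋ gives code 181.
Reconstructed: 1.06 V.
Difference: 0.0126 V → 12.600 mV.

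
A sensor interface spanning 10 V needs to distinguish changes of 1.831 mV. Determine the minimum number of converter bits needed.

13 bits

Number of steps required ≥ 10 V / 1.831 mV = 5461.50.
Need 2^N ≥ 5461.50; 2^12 = 4096, 2^13 = 8192.
Minimum N = 13.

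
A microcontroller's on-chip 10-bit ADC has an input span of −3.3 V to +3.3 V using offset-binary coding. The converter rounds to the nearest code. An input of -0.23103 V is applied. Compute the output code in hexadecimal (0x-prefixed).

Full-scale span = 6.6 V; LSB = 6.6/2^10 = 6.445 mV.
(-0.23103 − (−3.3)) / 0.00644531 = 476.155 LSBs.
round(476.155) = 476.
In hexadecimal (0x-prefixed): 0x1DC.

code 0x1DC (decimal 476)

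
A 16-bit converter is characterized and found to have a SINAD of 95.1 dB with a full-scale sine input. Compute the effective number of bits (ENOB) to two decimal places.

ENOB = (SINAD − 1.76) / 6.02 = (95.1 − 1.76)/6.02 = 15.505.

15.50 bits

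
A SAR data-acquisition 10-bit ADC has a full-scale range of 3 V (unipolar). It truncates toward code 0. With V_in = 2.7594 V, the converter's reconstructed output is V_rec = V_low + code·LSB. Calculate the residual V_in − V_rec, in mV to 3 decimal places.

2.564 mV

LSB = 3/2^10 = 2.930 mV.
(2.7594 − 0)/0.00292969 = 941.8752; ⌊·⌋ gives code 941.
Reconstructed: 2.7568359 V.
Error = 2.7594 − 2.7568359 = 0.00256406 V = 2.564 mV.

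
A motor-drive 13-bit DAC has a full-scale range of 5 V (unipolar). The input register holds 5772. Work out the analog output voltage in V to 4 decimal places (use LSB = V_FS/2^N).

LSB = 5 V / 2^13 = 0.610 mV.
V_out = 0 + 5772 × 0.000610352 V = 3.52295 V.

3.5229 V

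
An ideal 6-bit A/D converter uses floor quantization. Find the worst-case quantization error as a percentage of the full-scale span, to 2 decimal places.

Truncating → worst-case error = 1 LSB = V_FS/2^6, so 100/64 = 1.5625 % of full scale.

1.56 %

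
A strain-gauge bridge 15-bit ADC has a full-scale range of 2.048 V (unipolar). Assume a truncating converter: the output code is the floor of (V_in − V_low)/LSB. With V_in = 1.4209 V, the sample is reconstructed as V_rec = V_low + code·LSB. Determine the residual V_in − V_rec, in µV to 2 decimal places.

25.00 µV

Step size: 2.048 V ÷ 2^15 = 62.50 µV.
(1.4209 − 0)/6.25e-05 = 22734.4000; ⌊·⌋ gives code 22734.
V_rec = 0 + 22734·6.25e-05 = 1.420875 V.
Difference: 2.5e-05 V → 25.00 µV.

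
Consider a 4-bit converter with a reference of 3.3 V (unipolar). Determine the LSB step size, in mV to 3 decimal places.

206.250 mV

Full-scale span = 3.3 V.
LSB = 3.3 / 2^4 = 3.3 / 16 = 0.20625 V = 206.250 mV.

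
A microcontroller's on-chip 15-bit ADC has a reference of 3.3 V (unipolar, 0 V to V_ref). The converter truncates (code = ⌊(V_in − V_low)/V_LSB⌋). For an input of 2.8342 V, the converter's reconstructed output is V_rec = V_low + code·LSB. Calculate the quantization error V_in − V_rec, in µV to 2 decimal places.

75.24 µV

LSB = 3.3/2^15 = 100.71 µV.
(2.8342 − 0)/0.000100708 = 28142.7472; ⌊·⌋ gives code 28142.
Code 28142 maps back to 0 + 28142×0.000100708 V = 2.8341248 V.
Difference: 7.52441e-05 V → 75.24 µV.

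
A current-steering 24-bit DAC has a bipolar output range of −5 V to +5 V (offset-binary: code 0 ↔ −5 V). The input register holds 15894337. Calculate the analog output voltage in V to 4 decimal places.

4.4738 V

LSB = 10 V / 2^24 = 0.60 µV.
V_out = (−5) + 15894337 × 5.96046e-07 V = 4.47376 V.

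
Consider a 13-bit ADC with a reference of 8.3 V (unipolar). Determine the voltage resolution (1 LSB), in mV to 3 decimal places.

1.013 mV

Full-scale span = 8.3 V.
LSB = 8.3 / 2^13 = 8.3 / 8192 = 0.00101318 V = 1.013 mV.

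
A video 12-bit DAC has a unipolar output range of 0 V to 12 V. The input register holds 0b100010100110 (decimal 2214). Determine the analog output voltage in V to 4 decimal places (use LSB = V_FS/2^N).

6.4863 V

LSB = 12 V / 2^12 = 2.930 mV.
Code 0b100010100110 = 2214 decimal.
V_out = 0 + 2214 × 0.00292969 V = 6.48633 V.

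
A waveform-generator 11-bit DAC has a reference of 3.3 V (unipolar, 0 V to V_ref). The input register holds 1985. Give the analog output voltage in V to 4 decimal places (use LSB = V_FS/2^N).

LSB = 3.3 V / 2^11 = 1.611 mV.
V_out = 0 + 1985 × 0.00161133 V = 3.19849 V.

3.1985 V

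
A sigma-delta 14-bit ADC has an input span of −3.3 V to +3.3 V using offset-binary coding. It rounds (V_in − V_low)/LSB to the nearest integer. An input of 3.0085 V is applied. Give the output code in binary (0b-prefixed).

code 0b11110100101100 (decimal 15660)

Full-scale span = 6.6 V; LSB = 6.6/2^14 = 402.83 µV.
Input sits at 15660.373 steps above V_low.
Round → code 15660.
In binary (0b-prefixed): 0b11110100101100.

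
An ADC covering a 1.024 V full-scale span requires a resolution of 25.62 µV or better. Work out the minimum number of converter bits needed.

Number of steps required ≥ 1.024 V / 25.62 µV = 39968.77.
Need 2^N ≥ 39968.77; 2^15 = 32768, 2^16 = 65536.
Minimum N = 16.

16 bits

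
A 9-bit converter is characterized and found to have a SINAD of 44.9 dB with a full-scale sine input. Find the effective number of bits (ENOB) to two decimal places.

ENOB = (SINAD − 1.76) / 6.02 = (44.9 − 1.76)/6.02 = 7.166.

7.17 bits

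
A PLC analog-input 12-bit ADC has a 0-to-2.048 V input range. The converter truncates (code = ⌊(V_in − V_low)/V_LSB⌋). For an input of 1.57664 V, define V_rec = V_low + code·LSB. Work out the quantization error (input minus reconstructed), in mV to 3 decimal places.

0.140 mV

LSB = 2.048/2^12 = 0.500 mV.
Scaled input = 3153.2800 LSBs, so code = 3153.
V_rec = 0 + 3153·0.0005 = 1.5765 V.
Error = 1.57664 − 1.5765 = 0.00014 V = 0.140 mV.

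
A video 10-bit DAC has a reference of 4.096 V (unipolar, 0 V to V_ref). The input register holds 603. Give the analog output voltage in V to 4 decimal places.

LSB = 4.096 V / 2^10 = 4.000 mV.
V_out = 0 + 603 × 0.004 V = 2.412 V.

2.4120 V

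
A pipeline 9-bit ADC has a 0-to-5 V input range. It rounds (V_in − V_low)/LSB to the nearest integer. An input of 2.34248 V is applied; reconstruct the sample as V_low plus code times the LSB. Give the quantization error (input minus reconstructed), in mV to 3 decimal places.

-1.270 mV

One LSB is 5 V / 512 = 9.766 mV.
(V_in − V_low)/LSB = (2.34248 − 0)/0.00976562 = 239.8700 → code 240 (round).
Reconstructed: 2.34375 V.
Error = 2.34248 − 2.34375 = -0.00127 V = -1.270 mV.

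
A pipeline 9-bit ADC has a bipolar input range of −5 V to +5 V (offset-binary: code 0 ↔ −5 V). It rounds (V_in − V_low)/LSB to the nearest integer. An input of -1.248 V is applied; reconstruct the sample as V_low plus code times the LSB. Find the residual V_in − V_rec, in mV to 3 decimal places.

2.000 mV

Step size: 10 V ÷ 2^9 = 19.531 mV.
Scaled input = 192.1024 LSBs, so code = 192.
Code 192 maps back to (−5) + 192×0.0195312 V = -1.25 V.
Error = -1.248 − (−1.25) = 0.002 V = 2.000 mV.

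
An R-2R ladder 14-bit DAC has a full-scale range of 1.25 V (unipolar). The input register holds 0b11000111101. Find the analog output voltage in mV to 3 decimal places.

LSB = 1.25 V / 2^14 = 76.29 µV.
Code 0b11000111101 = 1597 decimal.
V_out = 0 + 1597 × 7.62939e-05 V = 0.121841 V.
= 121.841 mV.

121.841 mV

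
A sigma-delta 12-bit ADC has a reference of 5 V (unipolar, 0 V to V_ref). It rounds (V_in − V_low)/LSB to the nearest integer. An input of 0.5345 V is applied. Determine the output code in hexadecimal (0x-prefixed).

LSB = 5 V / 4096 = 1.221 mV.
(0.5345 − 0) / 0.0012207 = 437.862 LSBs.
round(437.862) = 438.
In hexadecimal (0x-prefixed): 0x1B6.

code 0x1B6 (decimal 438)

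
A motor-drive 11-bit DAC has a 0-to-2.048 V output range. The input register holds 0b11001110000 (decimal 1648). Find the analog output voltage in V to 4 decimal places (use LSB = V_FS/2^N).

LSB = 2.048 V / 2^11 = 1.000 mV.
Code 0b11001110000 = 1648 decimal.
V_out = 0 + 1648 × 0.001 V = 1.648 V.

1.6480 V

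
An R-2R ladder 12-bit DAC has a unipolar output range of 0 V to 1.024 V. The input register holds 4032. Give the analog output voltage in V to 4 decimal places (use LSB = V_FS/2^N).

LSB = 1.024 V / 2^12 = 250.00 µV.
V_out = 0 + 4032 × 0.00025 V = 1.008 V.

1.0080 V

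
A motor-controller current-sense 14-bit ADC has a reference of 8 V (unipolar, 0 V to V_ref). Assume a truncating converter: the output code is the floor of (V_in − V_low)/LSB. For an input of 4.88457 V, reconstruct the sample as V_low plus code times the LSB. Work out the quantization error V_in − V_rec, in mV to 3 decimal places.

LSB = 8/2^14 = 488.28 µV.
Scaled input = 10003.5994 LSBs, so code = 10003.
Code 10003 maps back to 0 + 10003×0.000488281 V = 4.8842773 V.
Error = 4.88457 − 4.8842773 = 0.000292656 V = 0.293 mV.

0.293 mV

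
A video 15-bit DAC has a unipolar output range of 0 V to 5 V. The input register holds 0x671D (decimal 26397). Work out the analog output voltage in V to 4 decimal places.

4.0279 V

LSB = 5 V / 2^15 = 152.59 µV.
Code 0x671D = 26397 decimal.
V_out = 0 + 26397 × 0.000152588 V = 4.02786 V.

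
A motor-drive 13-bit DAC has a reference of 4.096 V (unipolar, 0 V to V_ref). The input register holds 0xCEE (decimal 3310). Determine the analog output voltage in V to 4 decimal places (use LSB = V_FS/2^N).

1.6550 V

LSB = 4.096 V / 2^13 = 0.500 mV.
Code 0xCEE = 3310 decimal.
V_out = 0 + 3310 × 0.0005 V = 1.655 V.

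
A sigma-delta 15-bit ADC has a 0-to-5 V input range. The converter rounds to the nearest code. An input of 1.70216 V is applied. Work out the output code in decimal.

code 11155

LSB = 5 V / 32768 = 152.59 µV.
(1.70216 − 0) / 0.000152588 = 11155.276 LSBs.
Round → code 11155.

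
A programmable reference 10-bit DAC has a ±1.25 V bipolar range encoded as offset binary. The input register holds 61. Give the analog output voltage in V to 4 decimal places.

-1.1011 V

LSB = 2.5 V / 2^10 = 2.441 mV.
V_out = (−1.25) + 61 × 0.00244141 V = -1.10107 V.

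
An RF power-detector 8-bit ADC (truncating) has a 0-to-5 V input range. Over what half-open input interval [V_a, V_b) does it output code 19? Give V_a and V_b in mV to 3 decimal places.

[371.094 mV, 390.625 mV)

LSB = 5/2^8 = 19.531 mV.
V_a = V_low + 19·LSB = 0.371094 V; V_b = V_low + 20·LSB = 0.390625 V.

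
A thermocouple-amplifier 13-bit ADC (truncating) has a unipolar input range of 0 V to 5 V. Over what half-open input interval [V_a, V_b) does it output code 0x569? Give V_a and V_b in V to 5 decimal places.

LSB = 5/2^13 = 0.610 mV.
Code 0x569 = 1385 decimal.
V_a = V_low + 1385·LSB = 0.845337 V; V_b = V_low + 1386·LSB = 0.845947 V.

[0.84534 V, 0.84595 V)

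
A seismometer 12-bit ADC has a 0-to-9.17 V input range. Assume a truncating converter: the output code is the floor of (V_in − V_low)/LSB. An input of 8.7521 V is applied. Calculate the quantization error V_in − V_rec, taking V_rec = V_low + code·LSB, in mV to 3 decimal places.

Step size: 9.17 V ÷ 2^12 = 2.239 mV.
(V_in − V_low)/LSB = (8.7521 − 0)/0.00223877 = 3909.3350 → code 3909 (floor).
Code 3909 maps back to 0 + 3909×0.00223877 V = 8.7513501 V.
V_in − V_rec = 0.000749902 V = 0.750 mV.

0.750 mV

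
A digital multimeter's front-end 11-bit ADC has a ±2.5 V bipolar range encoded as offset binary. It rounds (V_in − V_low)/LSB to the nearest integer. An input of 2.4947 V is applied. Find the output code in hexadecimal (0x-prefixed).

With 2048 levels over 5 V, one step is 2.441 mV.
(V_in − V_low)/LSB = (2.4947 − (−2.5)) / 0.00244141 = 2045.829.
round(2045.829) = 2046.
In hexadecimal (0x-prefixed): 0x7FE.

code 0x7FE (decimal 2046)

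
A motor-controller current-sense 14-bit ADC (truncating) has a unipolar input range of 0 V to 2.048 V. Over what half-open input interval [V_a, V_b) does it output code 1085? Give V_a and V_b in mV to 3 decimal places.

LSB = 2.048/2^14 = 125.00 µV.
V_a = V_low + 1085·LSB = 0.135625 V; V_b = V_low + 1086·LSB = 0.13575 V.

[135.625 mV, 135.750 mV)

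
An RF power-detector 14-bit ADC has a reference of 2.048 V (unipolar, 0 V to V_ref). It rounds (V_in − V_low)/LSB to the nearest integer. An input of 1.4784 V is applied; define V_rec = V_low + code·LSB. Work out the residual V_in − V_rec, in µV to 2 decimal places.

25.00 µV

Step size: 2.048 V ÷ 2^14 = 125.00 µV.
Scaled input = 11827.2000 LSBs, so code = 11827.
V_rec = 0 + 11827·0.000125 = 1.478375 V.
V_in − V_rec = 2.5e-05 V = 25.00 µV.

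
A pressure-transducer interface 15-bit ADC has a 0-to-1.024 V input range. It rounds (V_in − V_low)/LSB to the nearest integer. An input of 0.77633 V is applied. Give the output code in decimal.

code 24843

Full-scale span = 1.024 V; LSB = 1.024/2^15 = 31.25 µV.
(V_in − V_low)/LSB = (0.77633 − 0) / 3.125e-05 = 24842.560.
Round → code 24843.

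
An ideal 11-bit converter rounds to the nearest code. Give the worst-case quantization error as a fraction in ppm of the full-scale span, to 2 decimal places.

244.14 ppm

Rounding → worst-case error = ½ LSB = V_FS/2^12, so 1e+06/4096 = 244.141 ppm of full scale.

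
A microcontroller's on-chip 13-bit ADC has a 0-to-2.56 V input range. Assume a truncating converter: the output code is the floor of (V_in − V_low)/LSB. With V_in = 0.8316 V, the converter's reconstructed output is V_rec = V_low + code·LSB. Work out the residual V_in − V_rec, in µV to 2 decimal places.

37.50 µV

Step size: 2.56 V ÷ 2^13 = 312.50 µV.
Scaled input = 2661.1200 LSBs, so code = 2661.
Reconstructed: 0.8315625 V.
V_in − V_rec = 3.75e-05 V = 37.50 µV.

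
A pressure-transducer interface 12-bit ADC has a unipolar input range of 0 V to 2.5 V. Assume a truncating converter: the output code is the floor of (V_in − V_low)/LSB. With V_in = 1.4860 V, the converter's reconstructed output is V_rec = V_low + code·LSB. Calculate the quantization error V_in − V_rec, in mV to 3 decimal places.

0.404 mV

Step size: 2.5 V ÷ 2^12 = 0.610 mV.
Scaled input = 2434.6624 LSBs, so code = 2434.
Code 2434 maps back to 0 + 2434×0.000610352 V = 1.4855957 V.
Error = 1.4860 − 1.4855957 = 0.000404297 V = 0.404 mV.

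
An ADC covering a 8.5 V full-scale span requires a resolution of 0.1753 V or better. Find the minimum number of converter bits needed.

6 bits

Number of steps required ≥ 8.5 V / 0.1753 V = 48.49.
Need 2^N ≥ 48.49; 2^5 = 32, 2^6 = 64.
Minimum N = 6.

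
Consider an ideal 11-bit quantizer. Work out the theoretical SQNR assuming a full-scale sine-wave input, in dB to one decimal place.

68.0 dB

SNR ≈ 6.02·N + 1.76 dB = 6.02·11 + 1.76 = 67.98 dB.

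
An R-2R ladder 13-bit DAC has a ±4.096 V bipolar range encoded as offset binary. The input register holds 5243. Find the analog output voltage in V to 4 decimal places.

LSB = 8.192 V / 2^13 = 1.000 mV.
V_out = (−4.096) + 5243 × 0.001 V = 1.147 V.

1.1470 V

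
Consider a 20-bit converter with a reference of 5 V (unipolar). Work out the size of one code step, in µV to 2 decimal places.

4.77 µV

Full-scale span = 5 V.
LSB = 5 / 2^20 = 5 / 1048576 = 4.76837e-06 V = 4.77 µV.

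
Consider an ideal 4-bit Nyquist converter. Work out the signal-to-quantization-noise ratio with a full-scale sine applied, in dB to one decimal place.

25.8 dB

SNR ≈ 6.02·N + 1.76 dB = 6.02·4 + 1.76 = 25.84 dB.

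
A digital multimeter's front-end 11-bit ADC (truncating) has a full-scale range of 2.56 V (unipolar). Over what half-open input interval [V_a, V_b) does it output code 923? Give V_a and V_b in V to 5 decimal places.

LSB = 2.56/2^11 = 1.250 mV.
V_a = V_low + 923·LSB = 1.15375 V; V_b = V_low + 924·LSB = 1.155 V.

[1.15375 V, 1.15500 V)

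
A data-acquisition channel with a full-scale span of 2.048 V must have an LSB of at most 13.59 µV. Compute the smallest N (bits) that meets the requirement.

18 bits

Number of steps required ≥ 2.048 V / 13.59 µV = 150699.04.
Need 2^N ≥ 150699.04; 2^17 = 131072, 2^18 = 262144.
Minimum N = 18.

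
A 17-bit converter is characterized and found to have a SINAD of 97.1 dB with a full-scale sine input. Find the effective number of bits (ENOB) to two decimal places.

15.84 bits

ENOB = (SINAD − 1.76) / 6.02 = (97.1 − 1.76)/6.02 = 15.837.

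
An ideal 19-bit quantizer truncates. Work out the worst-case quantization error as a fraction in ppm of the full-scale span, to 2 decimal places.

1.91 ppm

Truncating → worst-case error = 1 LSB = V_FS/2^19, so 1e+06/524288 = 1.90735 ppm of full scale.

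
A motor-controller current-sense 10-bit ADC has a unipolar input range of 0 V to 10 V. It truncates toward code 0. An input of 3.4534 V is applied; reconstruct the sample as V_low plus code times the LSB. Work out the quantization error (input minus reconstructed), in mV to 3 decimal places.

One LSB is 10 V / 1024 = 9.766 mV.
(V_in − V_low)/LSB = (3.4534 − 0)/0.00976562 = 353.6282 → code 353 (floor).
Reconstructed: 3.4472656 V.
Difference: 0.00613438 V → 6.134 mV.

6.134 mV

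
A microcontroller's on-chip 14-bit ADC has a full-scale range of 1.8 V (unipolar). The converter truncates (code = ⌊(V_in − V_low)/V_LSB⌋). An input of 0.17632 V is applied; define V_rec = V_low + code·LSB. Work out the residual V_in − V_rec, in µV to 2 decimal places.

99.30 µV

Step size: 1.8 V ÷ 2^14 = 109.86 µV.
(0.17632 − 0)/0.000109863 = 1604.9038; ⌊·⌋ gives code 1604.
Reconstructed: 0.1762207 V.
Difference: 9.92969e-05 V → 99.30 µV.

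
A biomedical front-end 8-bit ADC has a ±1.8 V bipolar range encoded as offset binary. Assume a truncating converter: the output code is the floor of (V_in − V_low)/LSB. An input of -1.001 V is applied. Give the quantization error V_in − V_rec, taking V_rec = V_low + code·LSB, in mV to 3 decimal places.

11.500 mV

Step size: 3.6 V ÷ 2^8 = 14.062 mV.
Scaled input = 56.8178 LSBs, so code = 56.
V_rec = (−1.8) + 56·0.0140625 = -1.0125 V.
Difference: 0.0115 V → 11.500 mV.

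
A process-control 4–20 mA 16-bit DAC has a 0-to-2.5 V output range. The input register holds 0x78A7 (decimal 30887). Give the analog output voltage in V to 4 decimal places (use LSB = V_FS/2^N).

1.1782 V

LSB = 2.5 V / 2^16 = 38.15 µV.
Code 0x78A7 = 30887 decimal.
V_out = 0 + 30887 × 3.8147e-05 V = 1.17825 V.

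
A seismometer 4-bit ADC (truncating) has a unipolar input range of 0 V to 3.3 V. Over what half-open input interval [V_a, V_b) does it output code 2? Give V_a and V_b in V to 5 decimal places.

LSB = 3.3/2^4 = 206.250 mV.
V_a = V_low + 2·LSB = 0.4125 V; V_b = V_low + 3·LSB = 0.61875 V.

[0.41250 V, 0.61875 V)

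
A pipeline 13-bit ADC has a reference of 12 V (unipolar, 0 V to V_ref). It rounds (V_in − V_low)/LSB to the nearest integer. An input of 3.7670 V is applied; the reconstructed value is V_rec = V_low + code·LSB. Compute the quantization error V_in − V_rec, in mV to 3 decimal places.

Step size: 12 V ÷ 2^13 = 1.465 mV.
(3.7670 − 0)/0.00146484 = 2571.6053; round gives code 2572.
Code 2572 maps back to 0 + 2572×0.00146484 V = 3.7675781 V.
Difference: -0.000578125 V → -0.578 mV.

-0.578 mV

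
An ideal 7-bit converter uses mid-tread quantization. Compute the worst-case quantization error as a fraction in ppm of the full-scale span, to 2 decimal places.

3906.25 ppm

Rounding → worst-case error = ½ LSB = V_FS/2^8, so 1e+06/256 = 3906.25 ppm of full scale.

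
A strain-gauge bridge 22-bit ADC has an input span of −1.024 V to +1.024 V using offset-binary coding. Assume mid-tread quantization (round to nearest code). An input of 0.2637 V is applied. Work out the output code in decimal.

code 2637210

With 4194304 levels over 2.048 V, one step is 0.49 µV.
(0.2637 − (−1.024)) / 4.88281e-07 = 2637209.600 LSBs.
So the output code is 2637210.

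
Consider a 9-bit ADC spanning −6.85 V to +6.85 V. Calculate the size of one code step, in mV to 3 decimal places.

Full-scale span = 13.7 V.
LSB = 13.7 / 2^9 = 13.7 / 512 = 0.0267578 V = 26.758 mV.

26.758 mV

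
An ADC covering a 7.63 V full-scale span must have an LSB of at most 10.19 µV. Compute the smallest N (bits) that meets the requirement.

20 bits

Number of steps required ≥ 7.63 V / 10.19 µV = 748773.31.
Need 2^N ≥ 748773.31; 2^19 = 524288, 2^20 = 1048576.
Minimum N = 20.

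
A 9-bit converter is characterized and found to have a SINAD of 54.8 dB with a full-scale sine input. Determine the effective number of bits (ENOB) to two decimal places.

ENOB = (SINAD − 1.76) / 6.02 = (54.8 − 1.76)/6.02 = 8.811.

8.81 bits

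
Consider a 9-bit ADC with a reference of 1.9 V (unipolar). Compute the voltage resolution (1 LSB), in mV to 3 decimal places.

Full-scale span = 1.9 V.
LSB = 1.9 / 2^9 = 1.9 / 512 = 0.00371094 V = 3.711 mV.

3.711 mV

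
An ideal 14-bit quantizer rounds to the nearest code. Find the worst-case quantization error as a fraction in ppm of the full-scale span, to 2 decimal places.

Rounding → worst-case error = ½ LSB = V_FS/2^15, so 1e+06/32768 = 30.5176 ppm of full scale.

30.52 ppm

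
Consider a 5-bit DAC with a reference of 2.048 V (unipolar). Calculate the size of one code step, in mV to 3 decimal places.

Full-scale span = 2.048 V.
LSB = 2.048 / 2^5 = 2.048 / 32 = 0.064 V = 64.000 mV.

64.000 mV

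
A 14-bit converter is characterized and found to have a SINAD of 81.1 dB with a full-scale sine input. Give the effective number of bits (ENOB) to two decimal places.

13.18 bits

ENOB = (SINAD − 1.76) / 6.02 = (81.1 − 1.76)/6.02 = 13.179.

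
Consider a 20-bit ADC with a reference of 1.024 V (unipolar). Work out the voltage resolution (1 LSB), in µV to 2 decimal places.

0.98 µV

Full-scale span = 1.024 V.
LSB = 1.024 / 2^20 = 1.024 / 1048576 = 9.76563e-07 V = 0.98 µV.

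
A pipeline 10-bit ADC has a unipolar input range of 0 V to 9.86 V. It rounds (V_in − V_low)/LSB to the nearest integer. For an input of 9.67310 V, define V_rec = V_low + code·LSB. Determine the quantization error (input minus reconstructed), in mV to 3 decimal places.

Step size: 9.86 V ÷ 2^10 = 9.629 mV.
(9.67310 − 0)/0.00962891 = 1004.5897; round gives code 1005.
Code 1005 maps back to 0 + 1005×0.00962891 V = 9.6770508 V.
V_in − V_rec = -0.00395078 V = -3.951 mV.

-3.951 mV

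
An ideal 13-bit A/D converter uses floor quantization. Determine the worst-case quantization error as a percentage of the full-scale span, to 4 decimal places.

Truncating → worst-case error = 1 LSB = V_FS/2^13, so 100/8192 = 0.012207 % of full scale.

0.0122 %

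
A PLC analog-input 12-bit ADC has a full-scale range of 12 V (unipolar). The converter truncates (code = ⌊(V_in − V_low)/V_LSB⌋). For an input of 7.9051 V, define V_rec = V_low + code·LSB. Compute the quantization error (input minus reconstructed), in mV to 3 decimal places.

0.803 mV

LSB = 12/2^12 = 2.930 mV.
(7.9051 − 0)/0.00292969 = 2698.2741; ⌊·⌋ gives code 2698.
Code 2698 maps back to 0 + 2698×0.00292969 V = 7.9042969 V.
Error = 7.9051 − 7.9042969 = 0.000803125 V = 0.803 mV.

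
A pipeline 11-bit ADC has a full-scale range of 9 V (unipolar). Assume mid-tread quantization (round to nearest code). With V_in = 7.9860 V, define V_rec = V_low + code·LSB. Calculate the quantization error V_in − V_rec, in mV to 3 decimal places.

LSB = 9/2^11 = 4.395 mV.
(V_in − V_low)/LSB = (7.9860 − 0)/0.00439453 = 1817.2587 → code 1817 (round).
V_rec = 0 + 1817·0.00439453 = 7.9848633 V.
Difference: 0.00113672 V → 1.137 mV.

1.137 mV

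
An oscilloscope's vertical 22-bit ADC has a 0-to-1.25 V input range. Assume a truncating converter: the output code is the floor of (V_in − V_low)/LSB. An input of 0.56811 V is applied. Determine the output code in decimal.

code 1906260

LSB = 1.25 V / 4194304 = 0.30 µV.
Input sits at 1906260.836 steps above V_low.
⌊·⌋(1906260.836) = 1906260.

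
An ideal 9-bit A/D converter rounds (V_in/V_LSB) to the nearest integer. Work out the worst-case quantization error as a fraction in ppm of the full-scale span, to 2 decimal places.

976.56 ppm

Rounding → worst-case error = ½ LSB = V_FS/2^10, so 1e+06/1024 = 976.562 ppm of full scale.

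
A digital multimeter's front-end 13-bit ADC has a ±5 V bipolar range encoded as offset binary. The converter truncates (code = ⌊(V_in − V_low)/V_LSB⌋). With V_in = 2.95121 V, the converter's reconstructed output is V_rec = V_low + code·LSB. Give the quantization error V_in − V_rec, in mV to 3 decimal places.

0.771 mV

LSB = 10/2^13 = 1.221 mV.
(V_in − V_low)/LSB = (2.95121 − (−5))/0.0012207 = 6513.6312 → code 6513 (floor).
V_rec = (−5) + 6513·0.0012207 = 2.9504395 V.
Difference: 0.000770547 V → 0.771 mV.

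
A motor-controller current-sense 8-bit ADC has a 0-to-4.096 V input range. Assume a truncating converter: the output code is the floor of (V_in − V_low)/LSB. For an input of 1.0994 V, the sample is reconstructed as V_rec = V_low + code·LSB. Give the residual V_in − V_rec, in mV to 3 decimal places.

Step size: 4.096 V ÷ 2^8 = 16.000 mV.
Scaled input = 68.7125 LSBs, so code = 68.
V_rec = 0 + 68·0.016 = 1.088 V.
Error = 1.0994 − 1.088 = 0.0114 V = 11.400 mV.

11.400 mV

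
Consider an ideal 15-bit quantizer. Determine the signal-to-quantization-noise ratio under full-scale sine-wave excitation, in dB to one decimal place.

SNR ≈ 6.02·N + 1.76 dB = 6.02·15 + 1.76 = 92.06 dB.

92.1 dB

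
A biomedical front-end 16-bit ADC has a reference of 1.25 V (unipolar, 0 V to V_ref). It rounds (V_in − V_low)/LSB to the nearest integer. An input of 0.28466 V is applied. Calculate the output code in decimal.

LSB = 1.25 V / 65536 = 19.07 µV.
(0.28466 − 0) / 1.90735e-05 = 14924.382 LSBs.
round(14924.382) = 14924.

code 14924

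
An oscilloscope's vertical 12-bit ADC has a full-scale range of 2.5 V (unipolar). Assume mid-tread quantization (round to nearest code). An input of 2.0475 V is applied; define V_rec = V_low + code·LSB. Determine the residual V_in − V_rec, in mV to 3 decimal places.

-0.229 mV

One LSB is 2.5 V / 4096 = 0.610 mV.
(V_in − V_low)/LSB = (2.0475 − 0)/0.000610352 = 3354.6240 → code 3355 (round).
V_rec = 0 + 3355·0.000610352 = 2.0477295 V.
Difference: -0.000229492 V → -0.229 mV.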